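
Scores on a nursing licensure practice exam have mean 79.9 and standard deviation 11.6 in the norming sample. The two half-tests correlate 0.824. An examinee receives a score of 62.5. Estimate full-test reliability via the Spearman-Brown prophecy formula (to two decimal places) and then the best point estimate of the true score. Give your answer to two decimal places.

Spearman-Brown: ρ = 2r/(1 + r) = 2(0.824)/(1 + 0.824) = 1.6480/1.824 = 0.9035 → 0.90
Kelley's formula gives T̂ = 0.90·62.5 + 0.10·79.9 = 56.250 + 7.990 = 64.240.

64.24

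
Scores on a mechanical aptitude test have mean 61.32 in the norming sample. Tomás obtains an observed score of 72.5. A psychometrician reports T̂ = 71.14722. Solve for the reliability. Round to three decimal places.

T̂ = ρX + (1 − ρ)μ  ⇒  T̂ − μ = ρ(X − μ)
ρ = (T̂ − μ)/(X − μ) = (71.14722 − 61.32) / (72.5 − 61.32) = 9.82722 / 11.18 = 0.87900

0.879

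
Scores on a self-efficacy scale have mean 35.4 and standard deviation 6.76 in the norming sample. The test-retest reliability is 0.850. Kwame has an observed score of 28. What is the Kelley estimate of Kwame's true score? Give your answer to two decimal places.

29.11

T̂ = ρX + (1 − ρ)μ
  = 0.850 × 28 + 0.150 × 35.4
  = 23.800 + 5.3100
  = 29.110
  ≈ 29.11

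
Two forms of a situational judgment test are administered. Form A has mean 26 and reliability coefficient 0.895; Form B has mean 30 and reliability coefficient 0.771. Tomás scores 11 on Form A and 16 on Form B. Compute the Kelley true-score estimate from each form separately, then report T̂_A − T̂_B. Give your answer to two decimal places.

-6.63

T̂_A = 0.895(11) + 0.105(26) = 12.5750
T̂_B = 0.771(16) + 0.229(30) = 19.2060
T̂_A − T̂_B = -6.6310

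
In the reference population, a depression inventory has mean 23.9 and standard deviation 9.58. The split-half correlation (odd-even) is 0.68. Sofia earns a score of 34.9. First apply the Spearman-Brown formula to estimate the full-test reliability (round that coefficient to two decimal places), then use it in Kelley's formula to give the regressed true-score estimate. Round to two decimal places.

Spearman-Brown: ρ = 2r/(1 + r) = 2(0.68)/(1 + 0.68) = 1.360/1.68 = 0.8095 → 0.81
T̂ = 0.81(34.9) + 0.19(23.9) = 28.269 + 4.541 = 32.810 → 32.81

32.81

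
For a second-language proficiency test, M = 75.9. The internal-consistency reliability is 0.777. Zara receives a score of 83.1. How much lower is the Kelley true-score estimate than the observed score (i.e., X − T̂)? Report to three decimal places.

1.606

Kelley's formula gives T̂ = 0.777·83.1 + 0.223·75.9 = 64.5687 + 16.9257 = 81.49440.
X − T̂ = 83.1 − 81.4944 = 1.6056 → 1.606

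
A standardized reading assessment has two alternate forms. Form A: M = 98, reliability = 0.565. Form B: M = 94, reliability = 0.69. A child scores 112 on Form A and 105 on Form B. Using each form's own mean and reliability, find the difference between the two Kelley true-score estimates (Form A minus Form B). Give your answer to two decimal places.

T̂_A = 0.565(112) + 0.435(98) = 105.9100
T̂_B = 0.69(105) + 0.31(94) = 101.5900
T̂_A − T̂_B = 4.3200

4.32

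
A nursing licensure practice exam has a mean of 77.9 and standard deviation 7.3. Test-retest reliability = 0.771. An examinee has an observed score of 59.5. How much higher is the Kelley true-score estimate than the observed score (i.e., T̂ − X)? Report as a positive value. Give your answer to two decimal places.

4.21

Weight the observed score by reliability and the mean by (1 − reliability): T̂ = 0.771·59.5 + 0.229·77.9 = 45.8745 + 17.8391 = 63.7136.
T̂ − X = 63.714 − 59.5 = 4.214 → 4.21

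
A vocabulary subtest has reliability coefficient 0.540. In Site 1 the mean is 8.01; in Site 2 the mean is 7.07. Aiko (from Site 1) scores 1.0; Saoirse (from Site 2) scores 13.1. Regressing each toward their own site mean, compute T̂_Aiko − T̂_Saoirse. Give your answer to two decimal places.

T̂_Aiko = 0.540(1.0) + 0.460(8.01) = 4.2246
T̂_Saoirse = 0.540(13.1) + 0.460(7.07) = 10.3262
Difference = 4.2246 − 10.3262 = -6.1016

-6.10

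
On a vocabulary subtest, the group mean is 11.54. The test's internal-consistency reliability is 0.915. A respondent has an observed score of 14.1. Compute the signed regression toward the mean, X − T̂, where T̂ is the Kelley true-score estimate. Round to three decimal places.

0.218

T̂ = 0.915(14.1) + 0.085(11.54) = 12.9015 + 0.98090 = 13.88240 → 13.8824
X − T̂ = 14.1 − 13.8824 = 0.2176 → 0.218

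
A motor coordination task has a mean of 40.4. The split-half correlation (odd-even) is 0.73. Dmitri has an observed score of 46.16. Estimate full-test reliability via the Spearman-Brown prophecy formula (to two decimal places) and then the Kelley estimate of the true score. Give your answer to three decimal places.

45.238

Spearman-Brown: ρ = 2r/(1 + r) = 2(0.73)/(1 + 0.73) = 1.460/1.73 = 0.8439 → 0.84
T̂ = ρX + (1 − ρ)μ
  = 0.84 × 46.16 + 0.16 × 40.4
  = 38.7744 + 6.464
  = 45.2384
  ≈ 45.238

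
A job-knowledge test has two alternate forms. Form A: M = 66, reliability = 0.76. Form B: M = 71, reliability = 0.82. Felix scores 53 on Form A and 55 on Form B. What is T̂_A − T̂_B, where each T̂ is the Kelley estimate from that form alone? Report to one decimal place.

-1.8

T̂_A = 0.76(53) + 0.24(66) = 56.120
T̂_B = 0.82(55) + 0.18(71) = 57.880
T̂_A − T̂_B = -1.760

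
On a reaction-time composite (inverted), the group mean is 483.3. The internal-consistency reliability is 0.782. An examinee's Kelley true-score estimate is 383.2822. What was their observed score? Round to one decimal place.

T̂ = ρX + (1 − ρ)μ  ⇒  X = (T̂ − (1 − ρ)μ) / ρ
X = (383.2822 − 0.218 × 483.3) / 0.782 = (383.2822 − 105.3594) / 0.782 = 277.9228 / 0.782 = 355.400

355.4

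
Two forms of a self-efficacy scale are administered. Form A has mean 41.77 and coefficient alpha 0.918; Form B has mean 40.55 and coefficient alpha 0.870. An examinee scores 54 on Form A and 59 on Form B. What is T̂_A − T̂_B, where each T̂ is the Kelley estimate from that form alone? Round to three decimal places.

-3.604

T̂_A = 0.918(54) + 0.082(41.77) = 52.99714
T̂_B = 0.870(59) + 0.130(40.55) = 56.60150
T̂_A − T̂_B = -3.60436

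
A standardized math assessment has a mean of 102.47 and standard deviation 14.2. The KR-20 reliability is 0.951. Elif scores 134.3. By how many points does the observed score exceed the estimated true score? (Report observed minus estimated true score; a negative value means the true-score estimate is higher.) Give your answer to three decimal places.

T̂ = 0.951(134.3) + 0.049(102.47) = 127.7193 + 5.02103 = 132.74033 → 132.7403
X − T̂ = 134.3 − 132.7403 = 1.5597 → 1.560

1.560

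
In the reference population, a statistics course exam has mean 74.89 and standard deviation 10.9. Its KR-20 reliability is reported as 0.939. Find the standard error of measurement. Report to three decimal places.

2.692

SEM = SD · √(1 − ρ) = 10.9 × √0.061 = 10.9 × 0.2470 = 2.6921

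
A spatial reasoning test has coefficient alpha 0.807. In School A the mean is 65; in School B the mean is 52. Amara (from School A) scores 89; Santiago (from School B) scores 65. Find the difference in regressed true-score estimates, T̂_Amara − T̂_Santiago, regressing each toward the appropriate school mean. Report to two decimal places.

T̂_Amara = 0.807(89) + 0.193(65) = 84.3680
T̂_Santiago = 0.807(65) + 0.193(52) = 62.4910
Difference = 84.3680 − 62.4910 = 21.8770

21.88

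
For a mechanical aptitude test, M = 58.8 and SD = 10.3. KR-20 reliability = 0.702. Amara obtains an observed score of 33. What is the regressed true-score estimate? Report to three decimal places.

40.688

Kelley's formula gives T̂ = 0.702·33 + 0.298·58.8 = 23.166 + 17.5224 = 40.6884.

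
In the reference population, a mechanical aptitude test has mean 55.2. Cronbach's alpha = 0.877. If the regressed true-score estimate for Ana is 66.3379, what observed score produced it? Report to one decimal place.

T̂ = ρX + (1 − ρ)μ  ⇒  X = (T̂ − (1 − ρ)μ) / ρ
X = (66.3379 − 0.123 × 55.2) / 0.877 = (66.3379 − 6.7896) / 0.877 = 59.5483 / 0.877 = 67.900

67.9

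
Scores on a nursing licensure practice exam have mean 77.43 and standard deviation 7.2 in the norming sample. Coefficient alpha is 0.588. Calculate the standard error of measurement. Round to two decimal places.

4.62

SEM = SD · √(1 − ρ) = 7.2 × √0.412 = 7.2 × 0.6419 = 4.621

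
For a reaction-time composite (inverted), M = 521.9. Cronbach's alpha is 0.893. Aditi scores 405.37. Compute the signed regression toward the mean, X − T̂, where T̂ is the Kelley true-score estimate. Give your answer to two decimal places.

-12.47

T̂ = 0.893(405.37) + 0.107(521.9) = 361.99541 + 55.8433 = 417.8387 → 417.839
X − T̂ = 405.37 − 417.839 = -12.469 → -12.47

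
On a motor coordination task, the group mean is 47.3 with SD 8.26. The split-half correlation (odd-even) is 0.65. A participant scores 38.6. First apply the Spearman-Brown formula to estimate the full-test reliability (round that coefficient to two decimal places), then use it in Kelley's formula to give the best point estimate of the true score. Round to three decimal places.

40.427

Spearman-Brown: ρ = 2r/(1 + r) = 2(0.65)/(1 + 0.65) = 1.300/1.65 = 0.7879 → 0.79
T̂ = 0.79(38.6) + 0.21(47.3) = 30.494 + 9.933 = 40.4270 → 40.427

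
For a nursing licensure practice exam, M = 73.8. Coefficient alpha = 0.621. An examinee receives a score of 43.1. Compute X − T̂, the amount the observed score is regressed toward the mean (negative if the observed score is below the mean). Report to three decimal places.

-11.635

T̂ = 0.621(43.1) + 0.379(73.8) = 26.7651 + 27.9702 = 54.73530 → 54.7353
X − T̂ = 43.1 − 54.7353 = -11.6353 → -11.635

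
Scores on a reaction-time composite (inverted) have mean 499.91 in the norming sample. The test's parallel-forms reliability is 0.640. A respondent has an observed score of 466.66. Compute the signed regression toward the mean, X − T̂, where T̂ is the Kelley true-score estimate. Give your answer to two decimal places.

T̂ = ρX + (1 − ρ)μ
  = 0.640 × 466.66 + 0.360 × 499.91
  = 298.66240 + 179.96760
  = 478.6300
  ≈ 478.630
X − T̂ = 466.66 − 478.630 = -11.970 → -11.97

-11.97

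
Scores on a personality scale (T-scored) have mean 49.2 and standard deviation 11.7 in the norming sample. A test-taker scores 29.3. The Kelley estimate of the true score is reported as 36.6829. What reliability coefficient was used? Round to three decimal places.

0.629

T̂ = ρX + (1 − ρ)μ  ⇒  T̂ − μ = ρ(X − μ)
ρ = (T̂ − μ)/(X − μ) = (36.6829 − 49.2) / (29.3 − 49.2) = -12.5171 / -19.9 = 0.62900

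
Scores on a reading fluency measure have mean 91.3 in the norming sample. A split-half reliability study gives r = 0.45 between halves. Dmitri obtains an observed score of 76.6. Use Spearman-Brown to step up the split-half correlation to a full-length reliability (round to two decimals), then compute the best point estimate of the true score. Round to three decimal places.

Spearman-Brown: ρ = 2r/(1 + r) = 2(0.45)/(1 + 0.45) = 0.900/1.45 = 0.6207 → 0.62
T̂ = ρX + (1 − ρ)μ
  = 0.62 × 76.6 + 0.38 × 91.3
  = 47.492 + 34.694
  = 82.1860
  ≈ 82.186

82.186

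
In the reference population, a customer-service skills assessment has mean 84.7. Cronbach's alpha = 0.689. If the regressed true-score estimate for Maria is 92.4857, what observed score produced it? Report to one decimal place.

T̂ = ρX + (1 − ρ)μ  ⇒  X = (T̂ − (1 − ρ)μ) / ρ
X = (92.4857 − 0.311 × 84.7) / 0.689 = (92.4857 − 26.3417) / 0.689 = 66.1440 / 0.689 = 96.000

96.0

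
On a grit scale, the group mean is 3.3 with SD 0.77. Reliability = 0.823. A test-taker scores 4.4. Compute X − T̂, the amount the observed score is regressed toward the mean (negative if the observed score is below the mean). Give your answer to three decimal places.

0.195

T̂ = 0.823(4.4) + 0.177(3.3) = 3.6212 + 0.5841 = 4.20530 → 4.2053
X − T̂ = 4.4 − 4.2053 = 0.1947 → 0.195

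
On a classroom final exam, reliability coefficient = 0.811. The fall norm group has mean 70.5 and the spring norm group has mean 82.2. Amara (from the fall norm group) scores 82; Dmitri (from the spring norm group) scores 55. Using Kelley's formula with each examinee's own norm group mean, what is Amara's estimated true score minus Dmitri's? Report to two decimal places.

19.69

T̂_Amara = 0.811(82) + 0.189(70.5) = 79.8265
T̂_Dmitri = 0.811(55) + 0.189(82.2) = 60.1408
Difference = 79.8265 − 60.1408 = 19.6857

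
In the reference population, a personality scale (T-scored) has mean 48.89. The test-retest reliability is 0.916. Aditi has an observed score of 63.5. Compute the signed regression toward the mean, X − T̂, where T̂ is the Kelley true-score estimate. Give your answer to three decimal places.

1.227

Regress the observed score toward the mean by the unreliability: T̂ = 0.916·63.5 + 0.084·48.89 = 58.1660 + 4.10676 = 62.27276.
X − T̂ = 63.5 − 62.2728 = 1.2272 → 1.227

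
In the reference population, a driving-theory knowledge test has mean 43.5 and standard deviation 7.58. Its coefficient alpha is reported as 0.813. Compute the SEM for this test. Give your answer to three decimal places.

SEM = SD · √(1 − ρ) = 7.58 × √0.187 = 7.58 × 0.4324 = 3.2779

3.278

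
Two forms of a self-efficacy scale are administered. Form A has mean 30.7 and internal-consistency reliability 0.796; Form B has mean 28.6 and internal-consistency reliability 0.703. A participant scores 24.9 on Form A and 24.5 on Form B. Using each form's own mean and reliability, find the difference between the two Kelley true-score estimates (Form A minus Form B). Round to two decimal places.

0.37

T̂_A = 0.796(24.9) + 0.204(30.7) = 26.0832
T̂_B = 0.703(24.5) + 0.297(28.6) = 25.7177
T̂_A − T̂_B = 0.3655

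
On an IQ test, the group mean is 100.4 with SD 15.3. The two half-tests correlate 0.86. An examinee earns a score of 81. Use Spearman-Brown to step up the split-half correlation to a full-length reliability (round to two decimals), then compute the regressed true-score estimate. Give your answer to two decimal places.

82.55

Spearman-Brown: ρ = 2r/(1 + r) = 2(0.86)/(1 + 0.86) = 1.720/1.86 = 0.9247 → 0.92
Regress the observed score toward the mean by the unreliability: T̂ = 0.92·81 + 0.08·100.4 = 74.52 + 8.032 = 82.552.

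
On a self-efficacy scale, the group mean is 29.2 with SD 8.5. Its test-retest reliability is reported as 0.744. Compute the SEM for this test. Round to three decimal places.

SEM = SD · √(1 − ρ) = 8.5 × √0.256 = 8.5 × 0.5060 = 4.3007

4.301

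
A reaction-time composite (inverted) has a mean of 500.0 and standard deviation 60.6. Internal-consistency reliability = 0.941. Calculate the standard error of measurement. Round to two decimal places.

14.72

SEM = SD · √(1 − ρ) = 60.6 × √0.059 = 60.6 × 0.2429 = 14.720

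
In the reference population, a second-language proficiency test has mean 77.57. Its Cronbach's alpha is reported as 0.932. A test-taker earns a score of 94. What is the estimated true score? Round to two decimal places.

T̂ = ρX + (1 − ρ)μ
  = 0.932 × 94 + 0.068 × 77.57
  = 87.608 + 5.27476
  = 92.883
  ≈ 92.88

92.88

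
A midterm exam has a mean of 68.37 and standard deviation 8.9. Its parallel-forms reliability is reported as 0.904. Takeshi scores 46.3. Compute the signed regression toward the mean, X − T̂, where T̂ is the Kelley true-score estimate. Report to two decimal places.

T̂ = ρX + (1 − ρ)μ
  = 0.904 × 46.3 + 0.096 × 68.37
  = 41.8552 + 6.56352
  = 48.4187
  ≈ 48.419
X − T̂ = 46.3 − 48.419 = -2.119 → -2.12

-2.12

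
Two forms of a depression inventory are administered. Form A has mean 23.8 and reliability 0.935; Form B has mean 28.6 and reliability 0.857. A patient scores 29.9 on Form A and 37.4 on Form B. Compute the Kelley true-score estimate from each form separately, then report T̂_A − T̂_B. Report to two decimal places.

T̂_A = 0.935(29.9) + 0.065(23.8) = 29.5035
T̂_B = 0.857(37.4) + 0.143(28.6) = 36.1416
T̂_A − T̂_B = -6.6381

-6.64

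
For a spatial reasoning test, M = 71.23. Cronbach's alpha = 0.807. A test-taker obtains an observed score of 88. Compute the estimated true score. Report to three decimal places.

84.763

Weight the observed score by reliability and the mean by (1 − reliability): T̂ = 0.807·88 + 0.193·71.23 = 71.016 + 13.74739 = 84.7634.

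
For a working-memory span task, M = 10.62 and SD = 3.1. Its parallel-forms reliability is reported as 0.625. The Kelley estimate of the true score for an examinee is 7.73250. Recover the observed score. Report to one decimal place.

T̂ = ρX + (1 − ρ)μ  ⇒  X = (T̂ − (1 − ρ)μ) / ρ
X = (7.73250 − 0.375 × 10.62) / 0.625 = (7.73250 − 3.98250) / 0.625 = 3.75000 / 0.625 = 6.000

6.0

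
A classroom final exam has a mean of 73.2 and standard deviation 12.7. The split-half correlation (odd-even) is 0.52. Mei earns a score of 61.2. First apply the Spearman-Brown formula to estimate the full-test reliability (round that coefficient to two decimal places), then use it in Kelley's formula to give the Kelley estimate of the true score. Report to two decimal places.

65.04

Spearman-Brown: ρ = 2r/(1 + r) = 2(0.52)/(1 + 0.52) = 1.040/1.52 = 0.6842 → 0.68
Weight the observed score by reliability and the mean by (1 − reliability): T̂ = 0.68·61.2 + 0.32·73.2 = 41.616 + 23.424 = 65.040.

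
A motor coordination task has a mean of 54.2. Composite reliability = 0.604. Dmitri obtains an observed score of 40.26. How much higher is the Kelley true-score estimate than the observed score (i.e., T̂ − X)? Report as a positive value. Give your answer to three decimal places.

Kelley's formula gives T̂ = 0.604·40.26 + 0.396·54.2 = 24.31704 + 21.4632 = 45.78024.
T̂ − X = 45.7802 − 40.26 = 5.5202 → 5.520

5.520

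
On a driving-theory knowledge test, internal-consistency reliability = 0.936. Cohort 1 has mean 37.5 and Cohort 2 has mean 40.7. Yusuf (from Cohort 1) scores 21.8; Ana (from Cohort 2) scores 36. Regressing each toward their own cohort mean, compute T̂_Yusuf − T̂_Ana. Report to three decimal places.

-13.496

T̂_Yusuf = 0.936(21.8) + 0.064(37.5) = 22.80480
T̂_Ana = 0.936(36) + 0.064(40.7) = 36.30080
Difference = 22.80480 − 36.30080 = -13.49600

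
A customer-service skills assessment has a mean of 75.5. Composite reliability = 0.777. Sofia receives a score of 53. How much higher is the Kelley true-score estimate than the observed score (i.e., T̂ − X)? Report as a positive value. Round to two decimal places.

T̂ = ρX + (1 − ρ)μ
  = 0.777 × 53 + 0.223 × 75.5
  = 41.181 + 16.8365
  = 58.0175
  ≈ 58.017
T̂ − X = 58.017 − 53 = 5.017 → 5.02

5.02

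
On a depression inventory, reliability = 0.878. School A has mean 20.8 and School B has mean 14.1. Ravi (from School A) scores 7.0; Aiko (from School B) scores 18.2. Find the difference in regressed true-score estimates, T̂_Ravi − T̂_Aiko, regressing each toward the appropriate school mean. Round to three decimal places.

-9.016

T̂_Ravi = 0.878(7.0) + 0.122(20.8) = 8.68360
T̂_Aiko = 0.878(18.2) + 0.122(14.1) = 17.69980
Difference = 8.68360 − 17.69980 = -9.01620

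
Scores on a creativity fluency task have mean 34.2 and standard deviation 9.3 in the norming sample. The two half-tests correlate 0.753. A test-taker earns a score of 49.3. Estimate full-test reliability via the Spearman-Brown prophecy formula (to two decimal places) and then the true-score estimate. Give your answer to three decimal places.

Spearman-Brown: ρ = 2r/(1 + r) = 2(0.753)/(1 + 0.753) = 1.5060/1.753 = 0.8591 → 0.86
T̂ = 0.86(49.3) + 0.14(34.2) = 42.398 + 4.788 = 47.1860 → 47.186

47.186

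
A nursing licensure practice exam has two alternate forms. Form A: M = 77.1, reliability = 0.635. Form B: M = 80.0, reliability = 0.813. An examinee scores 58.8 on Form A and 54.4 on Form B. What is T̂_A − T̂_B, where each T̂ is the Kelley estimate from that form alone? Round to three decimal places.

T̂_A = 0.635(58.8) + 0.365(77.1) = 65.47950
T̂_B = 0.813(54.4) + 0.187(80.0) = 59.18720
T̂_A − T̂_B = 6.29230

6.292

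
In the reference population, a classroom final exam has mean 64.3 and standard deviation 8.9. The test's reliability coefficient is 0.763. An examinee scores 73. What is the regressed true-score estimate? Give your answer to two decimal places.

70.94

Kelley's formula gives T̂ = 0.763·73 + 0.237·64.3 = 55.699 + 15.2391 = 70.938.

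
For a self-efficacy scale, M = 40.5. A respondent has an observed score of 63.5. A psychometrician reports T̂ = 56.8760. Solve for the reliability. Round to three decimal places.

T̂ = ρX + (1 − ρ)μ  ⇒  T̂ − μ = ρ(X − μ)
ρ = (T̂ − μ)/(X − μ) = (56.8760 − 40.5) / (63.5 − 40.5) = 16.3760 / 23.0 = 0.71200

0.712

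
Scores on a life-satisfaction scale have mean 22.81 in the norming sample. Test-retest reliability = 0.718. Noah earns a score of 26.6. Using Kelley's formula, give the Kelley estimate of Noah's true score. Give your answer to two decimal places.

25.53

T̂ = ρX + (1 − ρ)μ
  = 0.718 × 26.6 + 0.282 × 22.81
  = 19.0988 + 6.43242
  = 25.531
  ≈ 25.53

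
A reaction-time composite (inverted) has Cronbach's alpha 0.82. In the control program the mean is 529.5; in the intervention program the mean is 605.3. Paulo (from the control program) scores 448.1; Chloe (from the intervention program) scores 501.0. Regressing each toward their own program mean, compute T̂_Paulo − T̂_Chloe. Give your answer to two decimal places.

-57.02

T̂_Paulo = 0.82(448.1) + 0.18(529.5) = 462.7520
T̂_Chloe = 0.82(501.0) + 0.18(605.3) = 519.7740
Difference = 462.7520 − 519.7740 = -57.0220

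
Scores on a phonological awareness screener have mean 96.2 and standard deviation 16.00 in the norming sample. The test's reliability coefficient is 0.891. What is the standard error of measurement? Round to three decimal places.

5.282

SEM = SD · √(1 − ρ) = 16.00 × √0.109 = 16.00 × 0.3302 = 5.2824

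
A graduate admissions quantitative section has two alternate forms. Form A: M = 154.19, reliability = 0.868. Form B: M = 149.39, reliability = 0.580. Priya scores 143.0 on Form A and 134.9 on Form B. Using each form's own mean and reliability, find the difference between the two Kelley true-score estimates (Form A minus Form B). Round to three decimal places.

T̂_A = 0.868(143.0) + 0.132(154.19) = 144.47708
T̂_B = 0.580(134.9) + 0.420(149.39) = 140.98580
T̂_A − T̂_B = 3.49128

3.491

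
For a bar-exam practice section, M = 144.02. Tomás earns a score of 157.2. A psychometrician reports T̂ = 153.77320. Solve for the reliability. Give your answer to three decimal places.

0.740

T̂ = ρX + (1 − ρ)μ  ⇒  T̂ − μ = ρ(X − μ)
ρ = (T̂ − μ)/(X − μ) = (153.77320 − 144.02) / (157.2 − 144.02) = 9.75320 / 13.18 = 0.74000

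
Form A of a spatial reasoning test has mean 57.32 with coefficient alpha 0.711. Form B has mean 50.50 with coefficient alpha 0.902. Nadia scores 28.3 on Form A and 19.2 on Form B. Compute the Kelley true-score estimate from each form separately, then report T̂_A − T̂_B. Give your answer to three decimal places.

T̂_A = 0.711(28.3) + 0.289(57.32) = 36.68678
T̂_B = 0.902(19.2) + 0.098(50.50) = 22.26740
T̂_A − T̂_B = 14.41938

14.419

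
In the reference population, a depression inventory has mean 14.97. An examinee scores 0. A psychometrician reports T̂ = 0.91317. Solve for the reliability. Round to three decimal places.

T̂ = ρX + (1 − ρ)μ  ⇒  T̂ − μ = ρ(X − μ)
ρ = (T̂ − μ)/(X − μ) = (0.91317 − 14.97) / (0 − 14.97) = -14.05683 / -14.97 = 0.93900

0.939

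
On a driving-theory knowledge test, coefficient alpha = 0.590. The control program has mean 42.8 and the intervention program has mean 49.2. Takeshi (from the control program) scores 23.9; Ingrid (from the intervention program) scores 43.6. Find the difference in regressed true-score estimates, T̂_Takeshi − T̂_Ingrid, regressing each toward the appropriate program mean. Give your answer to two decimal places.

-14.25

T̂_Takeshi = 0.590(23.9) + 0.410(42.8) = 31.6490
T̂_Ingrid = 0.590(43.6) + 0.410(49.2) = 45.8960
Difference = 31.6490 − 45.8960 = -14.2470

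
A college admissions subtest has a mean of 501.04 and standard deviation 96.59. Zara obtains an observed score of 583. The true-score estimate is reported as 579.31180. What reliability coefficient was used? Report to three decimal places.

0.955

T̂ = ρX + (1 − ρ)μ  ⇒  T̂ − μ = ρ(X − μ)
ρ = (T̂ − μ)/(X − μ) = (579.31180 − 501.04) / (583 − 501.04) = 78.27180 / 81.96 = 0.95500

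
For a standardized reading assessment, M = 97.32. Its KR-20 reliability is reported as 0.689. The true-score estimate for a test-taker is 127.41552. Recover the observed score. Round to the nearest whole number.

T̂ = ρX + (1 − ρ)μ  ⇒  X = (T̂ − (1 − ρ)μ) / ρ
X = (127.41552 − 0.311 × 97.32) / 0.689 = (127.41552 − 30.26652) / 0.689 = 97.14900 / 0.689 = 141.00

141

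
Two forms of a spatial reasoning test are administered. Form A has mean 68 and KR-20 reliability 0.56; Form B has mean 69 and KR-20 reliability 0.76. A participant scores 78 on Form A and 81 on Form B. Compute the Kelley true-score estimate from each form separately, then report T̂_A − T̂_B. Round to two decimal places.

T̂_A = 0.56(78) + 0.44(68) = 73.6000
T̂_B = 0.76(81) + 0.24(69) = 78.1200
T̂_A − T̂_B = -4.5200

-4.52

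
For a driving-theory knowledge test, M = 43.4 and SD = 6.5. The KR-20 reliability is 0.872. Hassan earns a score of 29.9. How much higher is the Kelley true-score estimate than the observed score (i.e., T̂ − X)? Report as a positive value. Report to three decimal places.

1.728

T̂ = 0.872(29.9) + 0.128(43.4) = 26.0728 + 5.5552 = 31.62800 → 31.6280
T̂ − X = 31.6280 − 29.9 = 1.7280 → 1.728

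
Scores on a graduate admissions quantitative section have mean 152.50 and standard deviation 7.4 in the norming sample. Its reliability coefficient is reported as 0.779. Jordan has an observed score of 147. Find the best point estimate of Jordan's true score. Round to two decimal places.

148.22

Weight the observed score by reliability and the mean by (1 − reliability): T̂ = 0.779·147 + 0.221·152.50 = 114.513 + 33.70250 = 148.216.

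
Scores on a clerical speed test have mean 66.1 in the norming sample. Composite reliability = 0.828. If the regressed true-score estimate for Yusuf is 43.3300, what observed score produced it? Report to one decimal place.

38.6

T̂ = ρX + (1 − ρ)μ  ⇒  X = (T̂ − (1 − ρ)μ) / ρ
X = (43.3300 − 0.172 × 66.1) / 0.828 = (43.3300 − 11.3692) / 0.828 = 31.9608 / 0.828 = 38.600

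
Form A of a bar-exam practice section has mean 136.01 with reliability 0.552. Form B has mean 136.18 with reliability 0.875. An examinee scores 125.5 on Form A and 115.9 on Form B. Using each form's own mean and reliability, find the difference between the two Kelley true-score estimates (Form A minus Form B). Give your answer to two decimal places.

11.77

T̂_A = 0.552(125.5) + 0.448(136.01) = 130.2085
T̂_B = 0.875(115.9) + 0.125(136.18) = 118.4350
T̂_A − T̂_B = 11.7735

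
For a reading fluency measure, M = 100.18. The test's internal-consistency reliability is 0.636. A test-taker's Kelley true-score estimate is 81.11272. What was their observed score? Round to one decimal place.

70.2

T̂ = ρX + (1 − ρ)μ  ⇒  X = (T̂ − (1 − ρ)μ) / ρ
X = (81.11272 − 0.364 × 100.18) / 0.636 = (81.11272 − 36.46552) / 0.636 = 44.64720 / 0.636 = 70.200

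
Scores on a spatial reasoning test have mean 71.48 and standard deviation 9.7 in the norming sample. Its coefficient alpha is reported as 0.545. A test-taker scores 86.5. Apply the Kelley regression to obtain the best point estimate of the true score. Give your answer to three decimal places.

79.666

T̂ = ρX + (1 − ρ)μ
  = 0.545 × 86.5 + 0.455 × 71.48
  = 47.1425 + 32.52340
  = 79.6659
  ≈ 79.666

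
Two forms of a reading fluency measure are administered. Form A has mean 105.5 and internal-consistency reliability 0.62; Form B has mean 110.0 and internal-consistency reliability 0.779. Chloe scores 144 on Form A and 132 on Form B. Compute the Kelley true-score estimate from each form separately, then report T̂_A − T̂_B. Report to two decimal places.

2.23

T̂_A = 0.62(144) + 0.38(105.5) = 129.3700
T̂_B = 0.779(132) + 0.221(110.0) = 127.1380
T̂_A − T̂_B = 2.2320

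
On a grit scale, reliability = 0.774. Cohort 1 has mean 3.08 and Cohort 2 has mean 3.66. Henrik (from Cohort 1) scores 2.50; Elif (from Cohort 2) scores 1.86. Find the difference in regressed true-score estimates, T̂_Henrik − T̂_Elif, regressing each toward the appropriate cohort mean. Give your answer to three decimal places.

0.364

T̂_Henrik = 0.774(2.50) + 0.226(3.08) = 2.63108
T̂_Elif = 0.774(1.86) + 0.226(3.66) = 2.26680
Difference = 2.63108 − 2.26680 = 0.36428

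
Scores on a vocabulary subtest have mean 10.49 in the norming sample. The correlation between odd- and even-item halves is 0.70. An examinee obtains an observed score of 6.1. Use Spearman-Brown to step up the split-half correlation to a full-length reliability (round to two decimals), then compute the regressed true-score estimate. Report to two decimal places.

6.89

Spearman-Brown: ρ = 2r/(1 + r) = 2(0.70)/(1 + 0.70) = 1.400/1.70 = 0.8235 → 0.82
T̂ = 0.82(6.1) + 0.18(10.49) = 5.002 + 1.8882 = 6.890 → 6.89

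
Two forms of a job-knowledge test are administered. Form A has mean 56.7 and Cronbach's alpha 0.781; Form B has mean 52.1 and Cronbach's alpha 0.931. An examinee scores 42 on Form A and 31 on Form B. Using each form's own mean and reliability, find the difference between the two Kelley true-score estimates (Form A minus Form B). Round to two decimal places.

12.76

T̂_A = 0.781(42) + 0.219(56.7) = 45.2193
T̂_B = 0.931(31) + 0.069(52.1) = 32.4559
T̂_A − T̂_B = 12.7634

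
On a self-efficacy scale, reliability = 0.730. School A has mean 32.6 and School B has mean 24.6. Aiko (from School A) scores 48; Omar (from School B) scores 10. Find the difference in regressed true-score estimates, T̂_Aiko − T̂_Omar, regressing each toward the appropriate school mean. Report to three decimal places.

T̂_Aiko = 0.730(48) + 0.270(32.6) = 43.84200
T̂_Omar = 0.730(10) + 0.270(24.6) = 13.94200
Difference = 43.84200 − 13.94200 = 29.90000

29.900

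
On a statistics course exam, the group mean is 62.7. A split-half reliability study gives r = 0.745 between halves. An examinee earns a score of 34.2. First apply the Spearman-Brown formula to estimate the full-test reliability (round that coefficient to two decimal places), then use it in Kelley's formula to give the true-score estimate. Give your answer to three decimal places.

38.475

Spearman-Brown: ρ = 2r/(1 + r) = 2(0.745)/(1 + 0.745) = 1.4900/1.745 = 0.8539 → 0.85
T̂ = 0.85(34.2) + 0.15(62.7) = 29.070 + 9.405 = 38.4750 → 38.475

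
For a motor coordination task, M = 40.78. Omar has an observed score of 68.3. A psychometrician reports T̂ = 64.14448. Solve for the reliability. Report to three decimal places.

0.849

T̂ = ρX + (1 − ρ)μ  ⇒  T̂ − μ = ρ(X − μ)
ρ = (T̂ − μ)/(X − μ) = (64.14448 − 40.78) / (68.3 − 40.78) = 23.36448 / 27.52 = 0.84900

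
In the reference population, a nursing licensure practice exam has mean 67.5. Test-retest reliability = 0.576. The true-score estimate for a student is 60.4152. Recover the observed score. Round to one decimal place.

55.2

T̂ = ρX + (1 − ρ)μ  ⇒  X = (T̂ − (1 − ρ)μ) / ρ
X = (60.4152 − 0.424 × 67.5) / 0.576 = (60.4152 − 28.6200) / 0.576 = 31.7952 / 0.576 = 55.200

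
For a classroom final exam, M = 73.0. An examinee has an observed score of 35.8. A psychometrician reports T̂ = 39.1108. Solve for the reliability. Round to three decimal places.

T̂ = ρX + (1 − ρ)μ  ⇒  T̂ − μ = ρ(X − μ)
ρ = (T̂ − μ)/(X − μ) = (39.1108 − 73.0) / (35.8 − 73.0) = -33.8892 / -37.2 = 0.91100

0.911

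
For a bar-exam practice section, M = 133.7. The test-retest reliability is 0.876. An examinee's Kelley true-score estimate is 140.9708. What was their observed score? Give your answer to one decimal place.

142.0

T̂ = ρX + (1 − ρ)μ  ⇒  X = (T̂ − (1 − ρ)μ) / ρ
X = (140.9708 − 0.124 × 133.7) / 0.876 = (140.9708 − 16.5788) / 0.876 = 124.3920 / 0.876 = 142.000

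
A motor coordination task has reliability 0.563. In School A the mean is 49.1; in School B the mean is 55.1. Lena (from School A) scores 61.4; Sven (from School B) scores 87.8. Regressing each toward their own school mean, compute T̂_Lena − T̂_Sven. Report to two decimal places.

T̂_Lena = 0.563(61.4) + 0.437(49.1) = 56.0249
T̂_Sven = 0.563(87.8) + 0.437(55.1) = 73.5101
Difference = 56.0249 − 73.5101 = -17.4852

-17.49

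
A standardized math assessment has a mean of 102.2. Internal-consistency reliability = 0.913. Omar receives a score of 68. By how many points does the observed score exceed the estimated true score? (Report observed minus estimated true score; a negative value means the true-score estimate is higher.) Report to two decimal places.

-2.98

T̂ = 0.913(68) + 0.087(102.2) = 62.084 + 8.8914 = 70.9754 → 70.975
X − T̂ = 68 − 70.975 = -2.975 → -2.98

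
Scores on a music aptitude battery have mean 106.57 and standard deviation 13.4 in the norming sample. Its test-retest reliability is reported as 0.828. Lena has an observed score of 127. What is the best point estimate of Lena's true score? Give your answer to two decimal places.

123.49

T̂ = ρX + (1 − ρ)μ
  = 0.828 × 127 + 0.172 × 106.57
  = 105.156 + 18.33004
  = 123.486
  ≈ 123.49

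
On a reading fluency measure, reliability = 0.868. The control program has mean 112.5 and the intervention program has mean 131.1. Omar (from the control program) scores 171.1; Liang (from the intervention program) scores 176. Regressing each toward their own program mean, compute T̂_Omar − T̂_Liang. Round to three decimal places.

-6.708

T̂_Omar = 0.868(171.1) + 0.132(112.5) = 163.36480
T̂_Liang = 0.868(176) + 0.132(131.1) = 170.07320
Difference = 163.36480 − 170.07320 = -6.70840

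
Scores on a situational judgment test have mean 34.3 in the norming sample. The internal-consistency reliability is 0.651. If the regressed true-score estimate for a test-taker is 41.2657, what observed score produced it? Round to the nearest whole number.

T̂ = ρX + (1 − ρ)μ  ⇒  X = (T̂ − (1 − ρ)μ) / ρ
X = (41.2657 − 0.349 × 34.3) / 0.651 = (41.2657 − 11.9707) / 0.651 = 29.2950 / 0.651 = 45.00

45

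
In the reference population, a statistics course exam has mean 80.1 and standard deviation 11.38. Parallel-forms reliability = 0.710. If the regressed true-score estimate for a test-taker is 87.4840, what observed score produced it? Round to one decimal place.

90.5

T̂ = ρX + (1 − ρ)μ  ⇒  X = (T̂ − (1 − ρ)μ) / ρ
X = (87.4840 − 0.290 × 80.1) / 0.710 = (87.4840 − 23.2290) / 0.710 = 64.2550 / 0.710 = 90.500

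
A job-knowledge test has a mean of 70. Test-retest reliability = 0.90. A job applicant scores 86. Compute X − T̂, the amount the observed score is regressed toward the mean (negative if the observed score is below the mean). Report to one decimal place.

Weight the observed score by reliability and the mean by (1 − reliability): T̂ = 0.90·86 + 0.10·70 = 77.40 + 7.00 = 84.400.
X − T̂ = 86 − 84.40 = 1.60 → 1.6

1.6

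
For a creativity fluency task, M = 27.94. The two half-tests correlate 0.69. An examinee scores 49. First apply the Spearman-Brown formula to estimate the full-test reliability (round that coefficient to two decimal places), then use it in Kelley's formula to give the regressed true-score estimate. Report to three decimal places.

Spearman-Brown: ρ = 2r/(1 + r) = 2(0.69)/(1 + 0.69) = 1.380/1.69 = 0.8166 → 0.82
Kelley's formula gives T̂ = 0.82·49 + 0.18·27.94 = 40.18 + 5.0292 = 45.2092.

45.209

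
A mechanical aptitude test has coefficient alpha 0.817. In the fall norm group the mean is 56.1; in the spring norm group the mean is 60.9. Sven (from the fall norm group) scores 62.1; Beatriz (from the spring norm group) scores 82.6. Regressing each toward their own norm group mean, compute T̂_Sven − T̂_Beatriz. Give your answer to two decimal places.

T̂_Sven = 0.817(62.1) + 0.183(56.1) = 61.0020
T̂_Beatriz = 0.817(82.6) + 0.183(60.9) = 78.6289
Difference = 61.0020 − 78.6289 = -17.6269

-17.63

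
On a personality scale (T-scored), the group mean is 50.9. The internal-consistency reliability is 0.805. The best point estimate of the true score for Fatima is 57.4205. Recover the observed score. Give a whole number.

T̂ = ρX + (1 − ρ)μ  ⇒  X = (T̂ − (1 − ρ)μ) / ρ
X = (57.4205 − 0.195 × 50.9) / 0.805 = (57.4205 − 9.9255) / 0.805 = 47.4950 / 0.805 = 59.00

59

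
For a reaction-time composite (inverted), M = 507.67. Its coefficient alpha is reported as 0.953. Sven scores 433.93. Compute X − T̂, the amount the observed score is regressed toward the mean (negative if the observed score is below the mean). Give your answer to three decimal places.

-3.466

T̂ = ρX + (1 − ρ)μ
  = 0.953 × 433.93 + 0.047 × 507.67
  = 413.53529 + 23.86049
  = 437.39578
  ≈ 437.3958
X − T̂ = 433.93 − 437.3958 = -3.4658 → -3.466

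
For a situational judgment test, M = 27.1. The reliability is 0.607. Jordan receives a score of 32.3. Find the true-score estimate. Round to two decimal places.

30.26

T̂ = 0.607(32.3) + 0.393(27.1) = 19.6061 + 10.6503 = 30.256 → 30.26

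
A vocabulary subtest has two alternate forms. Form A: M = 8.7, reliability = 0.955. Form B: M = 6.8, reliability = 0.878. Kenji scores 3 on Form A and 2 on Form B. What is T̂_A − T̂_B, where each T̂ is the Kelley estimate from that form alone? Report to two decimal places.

T̂_A = 0.955(3) + 0.045(8.7) = 3.2565
T̂_B = 0.878(2) + 0.122(6.8) = 2.5856
T̂_A − T̂_B = 0.6709

0.67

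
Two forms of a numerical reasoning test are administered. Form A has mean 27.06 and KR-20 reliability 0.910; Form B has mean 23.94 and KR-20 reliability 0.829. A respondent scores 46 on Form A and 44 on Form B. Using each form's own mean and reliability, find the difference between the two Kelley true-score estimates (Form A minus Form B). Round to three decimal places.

T̂_A = 0.910(46) + 0.090(27.06) = 44.29540
T̂_B = 0.829(44) + 0.171(23.94) = 40.56974
T̂_A − T̂_B = 3.72566

3.726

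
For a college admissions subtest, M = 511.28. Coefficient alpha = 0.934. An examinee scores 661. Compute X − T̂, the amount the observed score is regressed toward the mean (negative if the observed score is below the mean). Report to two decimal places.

9.88

Regress the observed score toward the mean by the unreliability: T̂ = 0.934·661 + 0.066·511.28 = 617.374 + 33.74448 = 651.1185.
X − T̂ = 661 − 651.118 = 9.882 → 9.88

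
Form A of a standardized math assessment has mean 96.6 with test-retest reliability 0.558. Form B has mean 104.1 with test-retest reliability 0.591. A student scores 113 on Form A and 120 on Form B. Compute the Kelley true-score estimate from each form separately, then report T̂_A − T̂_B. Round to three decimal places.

-7.746

T̂_A = 0.558(113) + 0.442(96.6) = 105.75120
T̂_B = 0.591(120) + 0.409(104.1) = 113.49690
T̂_A − T̂_B = -7.74570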